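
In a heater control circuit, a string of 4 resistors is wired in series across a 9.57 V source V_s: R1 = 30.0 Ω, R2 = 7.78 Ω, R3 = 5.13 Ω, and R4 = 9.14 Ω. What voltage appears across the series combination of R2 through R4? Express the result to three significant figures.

V ≈ 4.05 V

Series total: ΣR = 30.0 + 7.78 + 5.13 + 9.14 = 52.05 Ω.
R_{R2..R4} = 7.78 + 5.13 + 9.14 = 22.05 Ω.
By the voltage-divider rule, V = 9.57 × 22.05/52.05 = 4.054 V.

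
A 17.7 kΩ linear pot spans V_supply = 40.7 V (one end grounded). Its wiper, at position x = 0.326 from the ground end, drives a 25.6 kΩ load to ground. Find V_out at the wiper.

V_out ≈ 11.5 V

Lower segment x·R_p = 5.770 kΩ; upper segment (1−x)·R_p = 11.93 kΩ.
R_L loads the lower segment: effective lower R = 4.709 kΩ.
Loaded-divider output: V_out = 40.7 × 0.2830 = 11.52 V.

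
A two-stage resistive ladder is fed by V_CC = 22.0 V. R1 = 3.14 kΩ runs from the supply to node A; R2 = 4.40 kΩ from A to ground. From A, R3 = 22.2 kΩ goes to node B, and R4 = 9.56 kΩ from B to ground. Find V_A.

V_A ≈ 12.1 V

Looking into the second stage from A: R3 + R4 = 31.76 kΩ appears in parallel with R2.
R2 ‖ (R3+R4) = 3.865 kΩ.
V_A = 22.0 × 3.865/(3.14 + 3.865) = 12.14 V.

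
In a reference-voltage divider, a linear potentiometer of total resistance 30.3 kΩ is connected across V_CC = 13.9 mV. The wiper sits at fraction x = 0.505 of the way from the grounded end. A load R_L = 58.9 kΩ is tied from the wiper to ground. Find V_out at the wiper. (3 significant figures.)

V_out ≈ 6.22 mV

The pot divides into 15.00 kΩ above the wiper and 15.30 kΩ below.
(x·R_p) ‖ R_L = 12.15 kΩ.
V_out = 13.9 × 12.15/(15.00 + 12.15) = 6.220 mV.
(Unloaded: V_out = x·V_CC = 7.02 mV.)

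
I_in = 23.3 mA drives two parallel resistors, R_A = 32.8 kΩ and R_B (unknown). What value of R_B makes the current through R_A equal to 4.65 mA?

R_B ≈ 8.18 kΩ

Two-branch current divider: I_A = I_in · R_B/(R_A + R_B).
4.65/23.3 = R_B/(R_A + R_B) → R_B = R_A · (0.1996)/(1 − 0.1996) = 32.8 × 0.2493 = 8.178 kΩ.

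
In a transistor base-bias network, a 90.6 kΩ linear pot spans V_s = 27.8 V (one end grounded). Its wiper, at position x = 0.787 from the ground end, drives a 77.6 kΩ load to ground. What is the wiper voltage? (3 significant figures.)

V_out ≈ 18.3 V

Lower segment x·R_p = 71.30 kΩ; upper segment (1−x)·R_p = 19.30 kΩ.
R_L loads the lower segment: effective lower R = 37.16 kΩ.
Loaded-divider output: V_out = 27.8 × 0.6582 = 18.30 V.
(Unloaded: V_out = x·V_s = 21.9 V.)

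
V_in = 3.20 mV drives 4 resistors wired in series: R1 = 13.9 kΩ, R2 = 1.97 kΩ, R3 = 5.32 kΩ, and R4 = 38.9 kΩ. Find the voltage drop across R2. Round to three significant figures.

Total series resistance ΣR = 13.9 + 1.97 + 5.32 + 38.9 = 60.09 kΩ.
By the voltage-divider rule, V = 3.20 × 1.970/60.09 = 0.1049 mV.

V ≈ 0.105 mV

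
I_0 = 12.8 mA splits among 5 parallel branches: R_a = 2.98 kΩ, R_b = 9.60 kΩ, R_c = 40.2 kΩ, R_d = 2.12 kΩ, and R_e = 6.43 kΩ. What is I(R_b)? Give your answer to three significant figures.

I ≈ 1.22 mA

ΣG = 1/2.98 + 1/9.60 + 1/40.2 + 1/2.12 + 1/6.43 = 1.092.
R_b takes the fraction G_k/ΣG = 0.1042/1.092 = 0.09541, so I = 12.8 × 0.09541 = 1.221 mA.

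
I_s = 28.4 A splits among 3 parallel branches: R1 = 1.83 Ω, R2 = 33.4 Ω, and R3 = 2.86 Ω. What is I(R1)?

Conductances: ΣG = 1/1.83 + 1/33.4 + 1/2.86 = 0.9260 (1/Ω).
Current divider: I(R1) = I_s · G_k/ΣG = 28.4 × (0.5464/0.9260) = 28.4 × 0.5901 = 16.76 A.

I ≈ 16.8 A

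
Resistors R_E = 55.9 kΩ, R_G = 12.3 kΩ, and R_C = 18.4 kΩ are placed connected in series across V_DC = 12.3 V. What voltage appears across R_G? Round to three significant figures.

Series total: ΣR = 55.9 + 12.3 + 18.4 = 86.60 kΩ.
V = V_DC · R/ΣR = 12.3 × 0.1420 = 1.747 V.

V ≈ 1.75 V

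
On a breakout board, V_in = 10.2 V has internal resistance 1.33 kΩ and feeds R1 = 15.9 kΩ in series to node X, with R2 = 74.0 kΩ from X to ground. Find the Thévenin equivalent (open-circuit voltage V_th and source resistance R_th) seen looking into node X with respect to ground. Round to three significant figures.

V_th ≈ 8.27 V, R_th ≈ 14.0 kΩ

R1' = 1.33 + 15.9 = 17.23 kΩ (source resistance + R1).
Open-circuit (no load on X): V_th = V_in · R2/(R1' + R2) = 10.2 × 74.0/(17.23 + 74.0) = 8.274 V.
Zeroing V_in shorts the top of R1' to ground, so R_th = R1' ‖ R2 = 13.98 kΩ.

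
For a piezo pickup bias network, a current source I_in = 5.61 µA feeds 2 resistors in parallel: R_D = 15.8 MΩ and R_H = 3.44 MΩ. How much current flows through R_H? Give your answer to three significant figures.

For two parallel branches, I_k = I_in · (other R)/(sum of R).
So I = 5.61 × 15.8/19.24 = 4.607 µA.

I ≈ 4.61 µA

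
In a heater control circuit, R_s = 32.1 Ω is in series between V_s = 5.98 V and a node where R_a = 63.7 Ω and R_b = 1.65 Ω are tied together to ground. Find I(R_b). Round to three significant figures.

Combine the parallel branches: R_p = (1/63.7 + 1/1.65)⁻¹ = 1.608 Ω.
V_A = 5.98 × 1.608/33.71 = 0.2853 V.
I(R_b) = V_A / R_b = 0.2853/1.65 = 0.1729 A.

I ≈ 0.173 A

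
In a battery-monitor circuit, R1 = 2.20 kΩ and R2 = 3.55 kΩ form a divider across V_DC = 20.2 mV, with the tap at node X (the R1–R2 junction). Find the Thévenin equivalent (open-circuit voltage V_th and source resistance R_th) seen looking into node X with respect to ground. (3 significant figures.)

V_th ≈ 12.5 mV, R_th ≈ 1.36 kΩ

V_th is the unloaded tap voltage: V_DC · R2/(R1+R2) = 20.2 × 0.6174 = 12.47 mV.
Zeroing V_DC shorts the top of R1 to ground, so R_th = R1 ‖ R2 = 1.358 kΩ.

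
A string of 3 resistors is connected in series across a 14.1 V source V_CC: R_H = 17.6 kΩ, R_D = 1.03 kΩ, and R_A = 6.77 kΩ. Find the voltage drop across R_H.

Total series resistance ΣR = 17.6 + 1.03 + 6.77 = 25.40 kΩ.
By the voltage-divider rule, V = 14.1 × 17.60/25.40 = 9.770 V.

V ≈ 9.77 V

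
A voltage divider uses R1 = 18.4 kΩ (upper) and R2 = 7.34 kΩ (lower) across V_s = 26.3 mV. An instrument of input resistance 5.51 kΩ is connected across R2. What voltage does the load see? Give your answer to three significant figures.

V_out ≈ 3.84 mV

The load sits in parallel with R2, giving an effective lower resistance R2' = R2·R_L/(R2+R_L) = 3.147 kΩ.
Now apply the divider: V_out = 26.3 × 0.1461 = 3.842 mV.
(Unloaded it would be 7.50 mV; the load pulls it down.)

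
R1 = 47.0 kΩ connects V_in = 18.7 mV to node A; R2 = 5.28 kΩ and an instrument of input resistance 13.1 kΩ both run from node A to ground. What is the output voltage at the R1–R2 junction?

V_out ≈ 1.39 mV

The load sits in parallel with R2, giving an effective lower resistance R2' = R2·R_L/(R2+R_L) = 3.763 kΩ.
Now apply the divider: V_out = 18.7 × 0.07413 = 1.386 mV.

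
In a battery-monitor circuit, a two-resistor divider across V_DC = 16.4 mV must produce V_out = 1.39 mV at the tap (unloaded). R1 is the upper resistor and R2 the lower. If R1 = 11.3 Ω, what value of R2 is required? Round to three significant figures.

Required fraction k = V_out/V_DC = 0.08476.
So R2 = R1 · V_out/(V_DC − V_out) = 11.3 × 1.39/(16.4 − 1.39) = 11.3 × 0.09260 = 1.046 Ω.

R2 ≈ 1.05 Ω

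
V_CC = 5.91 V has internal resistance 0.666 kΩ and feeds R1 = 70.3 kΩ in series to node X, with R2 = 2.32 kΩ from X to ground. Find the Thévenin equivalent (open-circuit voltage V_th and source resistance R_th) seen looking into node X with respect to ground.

R1' = 0.666 + 70.3 = 70.97 kΩ (source resistance + R1).
With X open, the divider is unloaded: V_th = 5.91 × 2.32/73.29 = 0.1871 V.
With V_CC suppressed (replaced by a short), R_th = R1' ‖ R2 = (70.97 × 2.32)/(70.97 + 2.32) = 2.247 kΩ.

V_th ≈ 0.187 V, R_th ≈ 2.25 kΩ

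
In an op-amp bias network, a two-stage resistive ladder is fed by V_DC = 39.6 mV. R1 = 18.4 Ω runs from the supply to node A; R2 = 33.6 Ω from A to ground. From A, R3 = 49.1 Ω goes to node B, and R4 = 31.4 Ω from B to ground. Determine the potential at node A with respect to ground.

The second stage (R3 + R4 = 80.50 Ω) loads node A in parallel with R2.
R2 ‖ (R3+R4) = 23.71 Ω.
So V_A = 39.6 × 0.5630 = 22.29 mV.

V_A ≈ 22.3 mV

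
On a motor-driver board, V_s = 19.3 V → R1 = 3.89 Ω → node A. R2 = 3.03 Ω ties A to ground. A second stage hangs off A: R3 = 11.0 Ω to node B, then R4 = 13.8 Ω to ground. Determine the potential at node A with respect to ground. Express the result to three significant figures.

The second stage (R3 + R4 = 24.80 Ω) loads node A in parallel with R2.
Effective lower resistance at A: R2 ‖ 24.80 = 2.700 Ω.
First divider: V_A = V_s · 2.700/(3.89 + 2.700) = 7.908 V.

V_A ≈ 7.91 V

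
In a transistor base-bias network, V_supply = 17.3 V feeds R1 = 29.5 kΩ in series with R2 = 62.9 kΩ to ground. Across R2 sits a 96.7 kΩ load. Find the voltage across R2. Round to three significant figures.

First combine the lower leg with the load: R2 ‖ R_L = 38.11 kΩ.
Now apply the divider: V_out = 17.3 × 0.5637 = 9.752 V.
(Unloaded it would be 11.8 V; the load pulls it down.)

V_out ≈ 9.75 V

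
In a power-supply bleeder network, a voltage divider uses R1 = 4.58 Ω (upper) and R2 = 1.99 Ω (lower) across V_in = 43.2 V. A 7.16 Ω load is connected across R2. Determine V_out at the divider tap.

V_out ≈ 11.0 V

R2 ‖ R_L = (1.99 × 7.16)/(1.99 + 7.16) = 1.557 Ω.
Voltage divider with the loaded lower leg: V_out = 43.2 × 1.557/(4.58 + 1.557) = 43.2 × 0.2537 = 10.96 V.
(Unloaded it would be 13.1 V; the load pulls it down.)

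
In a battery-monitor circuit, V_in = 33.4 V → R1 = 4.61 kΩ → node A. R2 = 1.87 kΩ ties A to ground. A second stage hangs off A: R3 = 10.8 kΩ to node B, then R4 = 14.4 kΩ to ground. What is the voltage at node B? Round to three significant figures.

The second stage (R3 + R4 = 25.20 kΩ) loads node A in parallel with R2.
R2 ‖ (R3+R4) = 1.741 kΩ.
So V_A = 33.4 × 0.2741 = 9.155 V.
V_B = V_A × 0.5714 = 5.232 V.

V_B ≈ 5.23 V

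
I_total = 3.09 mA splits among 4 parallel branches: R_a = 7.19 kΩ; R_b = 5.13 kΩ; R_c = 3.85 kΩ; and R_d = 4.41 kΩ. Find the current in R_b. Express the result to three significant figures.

Conductances: ΣG = 1/7.19 + 1/5.13 + 1/3.85 + 1/4.41 = 0.8205 (1/kΩ).
By the current-divider rule, I = I_total · G_k/ΣG = 3.09 × 0.2376 = 0.7341 mA.

I ≈ 0.734 mA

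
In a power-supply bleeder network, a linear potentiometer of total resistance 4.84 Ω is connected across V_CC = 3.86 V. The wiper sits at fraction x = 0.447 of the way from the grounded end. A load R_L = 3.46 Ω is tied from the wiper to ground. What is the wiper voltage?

Lower segment x·R_p = 2.163 Ω; upper segment (1−x)·R_p = 2.677 Ω.
R_L loads the lower segment: effective lower R = 1.331 Ω.
Loaded-divider output: V_out = 3.86 × 0.3321 = 1.282 V.

V_out ≈ 1.28 V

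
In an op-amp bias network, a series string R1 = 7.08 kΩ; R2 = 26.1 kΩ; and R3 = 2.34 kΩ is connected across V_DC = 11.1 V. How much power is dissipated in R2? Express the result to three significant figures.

The common current is I = 11.1/35.52 = 0.3125 mA.
V(R2) = I·R = 8.156 V; P = V·I = 8.156 × 0.3125 = 2.549 mW.

P ≈ 2.55 mW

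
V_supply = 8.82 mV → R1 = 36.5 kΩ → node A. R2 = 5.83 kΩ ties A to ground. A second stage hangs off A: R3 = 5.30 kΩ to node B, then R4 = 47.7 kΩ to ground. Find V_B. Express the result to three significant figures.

The second stage (R3 + R4 = 53.00 kΩ) loads node A in parallel with R2.
Effective lower resistance at A: R2 ‖ 53.00 = 5.252 kΩ.
So V_A = 8.82 × 0.1258 = 1.110 mV.
Then the unloaded second divider: V_B = V_A × R4/(R3+R4) = 1.110 × 0.9000 = 0.9986 mV.

V_B ≈ 0.999 mV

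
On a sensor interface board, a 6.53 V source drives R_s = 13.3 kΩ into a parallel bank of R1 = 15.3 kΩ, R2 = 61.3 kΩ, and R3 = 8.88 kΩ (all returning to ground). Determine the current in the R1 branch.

I ≈ 0.119 mA

Parallel bank: R_p = 1/(1/15.3 + 1/61.3 + 1/8.88) = 5.147 kΩ.
Node voltage V_A = V_in · R_p/(R_s + R_p) = 6.53 × 0.2790 = 1.822 V.
I(R1) = V_A / R1 = 1.822/15.3 = 0.1191 mA.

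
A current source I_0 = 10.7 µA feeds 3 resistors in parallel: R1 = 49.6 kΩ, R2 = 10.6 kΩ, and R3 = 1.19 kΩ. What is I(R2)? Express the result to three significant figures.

Total conductance ΣG = 1/49.6 + 1/10.6 + 1/1.19 = 0.9548 (units of 1/kΩ).
R2 takes the fraction G_k/ΣG = 0.09434/0.9548 = 0.09880, so I = 10.7 × 0.09880 = 1.057 µA.

I ≈ 1.06 µA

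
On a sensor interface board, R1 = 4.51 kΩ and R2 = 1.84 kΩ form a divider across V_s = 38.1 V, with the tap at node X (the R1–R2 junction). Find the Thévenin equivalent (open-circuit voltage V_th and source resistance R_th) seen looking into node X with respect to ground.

V_th is the unloaded tap voltage: V_s · R2/(R1+R2) = 38.1 × 0.2898 = 11.04 V.
With V_s suppressed (replaced by a short), R_th = R1 ‖ R2 = (4.510 × 1.84)/(4.510 + 1.84) = 1.307 kΩ.

V_th ≈ 11.0 V, R_th ≈ 1.31 kΩ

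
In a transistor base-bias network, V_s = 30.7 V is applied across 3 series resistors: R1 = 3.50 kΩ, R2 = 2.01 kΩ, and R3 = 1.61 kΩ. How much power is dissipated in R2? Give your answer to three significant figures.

P ≈ 37.4 mW

The common current is I = 30.7/7.120 = 4.312 mA.
P = I²R = 18.59 × 2.01 = 37.37 mW.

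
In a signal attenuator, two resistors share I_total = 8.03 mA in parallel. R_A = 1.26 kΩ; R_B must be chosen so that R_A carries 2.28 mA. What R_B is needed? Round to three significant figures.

R_B ≈ 0.500 kΩ

Two-branch current divider: I_A = I_total · R_B/(R_A + R_B).
2.28/8.03 = R_B/(R_A + R_B) → R_B = R_A · (0.2839)/(1 − 0.2839) = 1.26 × 0.3965 = 0.4996 kΩ.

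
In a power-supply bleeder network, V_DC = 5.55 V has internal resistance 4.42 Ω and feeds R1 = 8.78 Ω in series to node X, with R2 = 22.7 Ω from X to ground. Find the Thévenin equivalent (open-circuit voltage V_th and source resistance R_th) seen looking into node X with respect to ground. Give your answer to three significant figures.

R1' = 4.42 + 8.78 = 13.20 Ω (source resistance + R1).
Open-circuit (no load on X): V_th = V_DC · R2/(R1' + R2) = 5.55 × 22.7/(13.20 + 22.7) = 3.509 V.
Looking into X with the source shorted: R_th = R1'·R2/(R1'+R2) = 13.20 × 22.7/35.90 = 8.347 Ω.

V_th ≈ 3.51 V, R_th ≈ 8.35 Ω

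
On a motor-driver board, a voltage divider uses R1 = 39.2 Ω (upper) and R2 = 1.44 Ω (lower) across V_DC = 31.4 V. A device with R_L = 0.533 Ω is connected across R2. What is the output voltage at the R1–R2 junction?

First combine the lower leg with the load: R2 ‖ R_L = 0.3890 Ω.
Then V_out = V_DC · R2'/(R1 + R2') = 31.4 × 0.3890/39.59 = 0.3085 V.

V_out ≈ 0.309 V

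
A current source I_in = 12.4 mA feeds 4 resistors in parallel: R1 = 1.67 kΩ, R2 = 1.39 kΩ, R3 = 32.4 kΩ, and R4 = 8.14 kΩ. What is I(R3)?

Conductances: ΣG = 1/1.67 + 1/1.39 + 1/32.4 + 1/8.14 = 1.472 (1/kΩ).
By the current-divider rule, I = I_in · G_k/ΣG = 12.4 × 0.02097 = 0.2600 mA.

I ≈ 0.260 mA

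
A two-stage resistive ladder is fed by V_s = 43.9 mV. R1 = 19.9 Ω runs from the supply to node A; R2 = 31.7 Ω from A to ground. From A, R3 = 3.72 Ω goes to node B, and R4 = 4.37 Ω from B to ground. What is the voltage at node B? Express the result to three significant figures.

V_B ≈ 5.80 mV

The second stage (R3 + R4 = 8.090 Ω) loads node A in parallel with R2.
R2 ‖ (R3+R4) = 6.445 Ω.
So V_A = 43.9 × 0.2446 = 10.74 mV.
V_B = V_A × 0.5402 = 5.801 mV.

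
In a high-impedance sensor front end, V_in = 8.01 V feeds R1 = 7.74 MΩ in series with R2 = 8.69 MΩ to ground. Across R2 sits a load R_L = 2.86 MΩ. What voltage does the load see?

V_out ≈ 1.74 V

First combine the lower leg with the load: R2 ‖ R_L = 2.152 MΩ.
Now apply the divider: V_out = 8.01 × 0.2175 = 1.742 V.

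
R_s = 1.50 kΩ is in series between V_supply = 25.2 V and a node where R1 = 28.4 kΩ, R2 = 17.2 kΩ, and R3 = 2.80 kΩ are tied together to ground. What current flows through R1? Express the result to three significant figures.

I ≈ 0.530 mA

Equivalent of the parallel group: R_p = 2.220 kΩ.
V_A = 25.2 × 2.220/3.720 = 15.04 V.
I(R1) = V_A / R1 = 15.04/28.4 = 0.5295 mA.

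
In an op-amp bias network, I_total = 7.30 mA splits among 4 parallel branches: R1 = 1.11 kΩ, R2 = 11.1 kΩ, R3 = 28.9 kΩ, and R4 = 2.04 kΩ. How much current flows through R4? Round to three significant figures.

I ≈ 2.36 mA

ΣG = 1/1.11 + 1/11.1 + 1/28.9 + 1/2.04 = 1.516.
By the current-divider rule, I = I_total · G_k/ΣG = 7.30 × 0.3234 = 2.361 mA.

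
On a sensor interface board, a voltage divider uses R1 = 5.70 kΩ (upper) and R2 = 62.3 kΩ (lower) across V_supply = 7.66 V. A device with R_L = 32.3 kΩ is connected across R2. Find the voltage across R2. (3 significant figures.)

First combine the lower leg with the load: R2 ‖ R_L = 21.27 kΩ.
Voltage divider with the loaded lower leg: V_out = 7.66 × 21.27/(5.70 + 21.27) = 7.66 × 0.7887 = 6.041 V.

V_out ≈ 6.04 V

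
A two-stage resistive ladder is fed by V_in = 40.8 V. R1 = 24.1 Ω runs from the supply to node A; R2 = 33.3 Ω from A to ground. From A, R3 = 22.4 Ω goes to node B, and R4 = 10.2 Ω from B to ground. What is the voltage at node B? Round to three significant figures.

Looking into the second stage from A: R3 + R4 = 32.60 Ω appears in parallel with R2.
R2 ‖ (R3+R4) = 16.47 Ω.
V_A = 40.8 × 16.47/(24.1 + 16.47) = 16.57 V.
Stage 2 is unloaded, so V_B = V_A · R4/(R3+R4) = 16.57 × 10.2/32.60 = 5.183 V.

V_B ≈ 5.18 V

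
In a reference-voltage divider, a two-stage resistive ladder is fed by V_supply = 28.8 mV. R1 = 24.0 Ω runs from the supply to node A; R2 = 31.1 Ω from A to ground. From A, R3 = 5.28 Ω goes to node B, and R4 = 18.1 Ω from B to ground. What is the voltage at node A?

V_A ≈ 10.3 mV

Node A sees R2 in parallel with the series input of stage 2, R3 + R4 = 23.38 Ω.
Effective lower resistance at A: R2 ‖ 23.38 = 13.35 Ω.
First divider: V_A = V_supply · 13.35/(24.0 + 13.35) = 10.29 mV.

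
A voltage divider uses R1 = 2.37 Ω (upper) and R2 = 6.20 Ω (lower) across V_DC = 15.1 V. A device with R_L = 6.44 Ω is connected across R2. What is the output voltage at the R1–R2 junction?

V_out ≈ 8.63 V

The load sits in parallel with R2, giving an effective lower resistance R2' = R2·R_L/(R2+R_L) = 3.159 Ω.
Voltage divider with the loaded lower leg: V_out = 15.1 × 3.159/(2.37 + 3.159) = 15.1 × 0.5713 = 8.627 V.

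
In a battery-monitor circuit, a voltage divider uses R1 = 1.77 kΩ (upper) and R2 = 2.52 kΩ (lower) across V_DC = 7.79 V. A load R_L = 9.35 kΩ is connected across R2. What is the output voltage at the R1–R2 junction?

First combine the lower leg with the load: R2 ‖ R_L = 1.985 kΩ.
Voltage divider with the loaded lower leg: V_out = 7.79 × 1.985/(1.77 + 1.985) = 7.79 × 0.5286 = 4.118 V.

V_out ≈ 4.12 V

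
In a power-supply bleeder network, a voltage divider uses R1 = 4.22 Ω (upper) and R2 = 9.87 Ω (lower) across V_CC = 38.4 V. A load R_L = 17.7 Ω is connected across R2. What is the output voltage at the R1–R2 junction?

R2 ‖ R_L = (9.87 × 17.7)/(9.87 + 17.7) = 6.337 Ω.
Now apply the divider: V_out = 38.4 × 0.6002 = 23.05 V.

V_out ≈ 23.0 V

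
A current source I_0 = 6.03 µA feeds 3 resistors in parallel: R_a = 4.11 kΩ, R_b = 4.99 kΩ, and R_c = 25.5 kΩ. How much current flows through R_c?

ΣG = 1/4.11 + 1/4.99 + 1/25.5 = 0.4829.
Current divider: I(R_c) = I_0 · G_k/ΣG = 6.03 × (0.03922/0.4829) = 6.03 × 0.08120 = 0.4897 µA.

I ≈ 0.490 µA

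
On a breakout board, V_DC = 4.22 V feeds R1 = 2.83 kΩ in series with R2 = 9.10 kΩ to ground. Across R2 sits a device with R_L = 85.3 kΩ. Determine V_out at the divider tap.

The load sits in parallel with R2, giving an effective lower resistance R2' = R2·R_L/(R2+R_L) = 8.223 kΩ.
Voltage divider with the loaded lower leg: V_out = 4.22 × 8.223/(2.83 + 8.223) = 4.22 × 0.7440 = 3.139 V.

V_out ≈ 3.14 V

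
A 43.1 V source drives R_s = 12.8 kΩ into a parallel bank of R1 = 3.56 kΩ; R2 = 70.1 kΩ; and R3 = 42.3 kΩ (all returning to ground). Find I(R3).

I ≈ 0.201 mA

Parallel bank: R_p = 1/(1/3.56 + 1/70.1 + 1/42.3) = 3.137 kΩ.
V_A = 43.1 × 3.137/15.94 = 8.483 V.
I(R3) = V_A / R3 = 8.483/42.3 = 0.2005 mA.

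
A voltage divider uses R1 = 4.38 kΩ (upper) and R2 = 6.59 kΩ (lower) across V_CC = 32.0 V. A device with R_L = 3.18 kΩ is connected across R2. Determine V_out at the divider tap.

First combine the lower leg with the load: R2 ‖ R_L = 2.145 kΩ.
Then V_out = V_CC · R2'/(R1 + R2') = 32.0 × 2.145/6.525 = 10.52 V.
(Unloaded it would be 19.2 V; the load pulls it down.)

V_out ≈ 10.5 V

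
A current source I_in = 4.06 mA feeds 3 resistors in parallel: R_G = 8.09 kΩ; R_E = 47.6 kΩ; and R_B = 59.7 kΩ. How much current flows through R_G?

Total conductance ΣG = 1/8.09 + 1/47.6 + 1/59.7 = 0.1614 (units of 1/kΩ).
By the current-divider rule, I = I_in · G_k/ΣG = 4.06 × 0.7660 = 3.110 mA.

I ≈ 3.11 mA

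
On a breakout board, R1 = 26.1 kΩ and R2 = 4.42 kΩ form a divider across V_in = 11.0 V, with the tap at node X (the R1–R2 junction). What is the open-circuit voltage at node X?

V_th ≈ 1.59 V

Open-circuit (no load on X): V_th = V_in · R2/(R1 + R2) = 11.0 × 4.42/(26.10 + 4.42) = 1.593 V.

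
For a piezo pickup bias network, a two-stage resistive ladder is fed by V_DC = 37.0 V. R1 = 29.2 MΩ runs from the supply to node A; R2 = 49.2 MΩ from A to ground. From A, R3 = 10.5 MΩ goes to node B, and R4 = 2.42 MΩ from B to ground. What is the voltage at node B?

V_B ≈ 1.80 V

Looking into the second stage from A: R3 + R4 = 12.92 MΩ appears in parallel with R2.
Effective lower resistance at A: R2 ‖ 12.92 = 10.23 MΩ.
First divider: V_A = V_DC · 10.23/(29.2 + 10.23) = 9.602 V.
V_B = V_A × 0.1873 = 1.798 V.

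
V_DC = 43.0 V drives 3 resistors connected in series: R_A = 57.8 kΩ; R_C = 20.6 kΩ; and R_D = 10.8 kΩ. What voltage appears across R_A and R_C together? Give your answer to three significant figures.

Series total: ΣR = 57.8 + 20.6 + 10.8 = 89.20 kΩ.
R_{R_A..R_C} = 57.8 + 20.6 = 78.40 kΩ.
Voltage divider: V = V_DC · (78.40 / 89.20) = 43.0 × 0.8789 = 37.79 V.

V ≈ 37.8 V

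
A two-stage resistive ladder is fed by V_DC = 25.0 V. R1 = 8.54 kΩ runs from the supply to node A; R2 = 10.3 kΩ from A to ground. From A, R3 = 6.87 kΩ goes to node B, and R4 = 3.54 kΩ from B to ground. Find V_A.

V_A ≈ 9.44 V

Looking into the second stage from A: R3 + R4 = 10.41 kΩ appears in parallel with R2.
R2 ‖ (R3+R4) = 5.177 kΩ.
So V_A = 25.0 × 0.3774 = 9.436 V.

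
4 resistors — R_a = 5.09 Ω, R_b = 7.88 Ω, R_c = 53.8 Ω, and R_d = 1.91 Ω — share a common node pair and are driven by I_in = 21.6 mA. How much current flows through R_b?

I ≈ 3.17 mA

ΣG = 1/5.09 + 1/7.88 + 1/53.8 + 1/1.91 = 0.8655.
By the current-divider rule, I = I_in · G_k/ΣG = 21.6 × 0.1466 = 3.167 mA.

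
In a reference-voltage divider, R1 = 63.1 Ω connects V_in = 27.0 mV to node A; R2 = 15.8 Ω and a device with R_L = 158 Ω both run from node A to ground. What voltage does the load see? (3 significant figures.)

First combine the lower leg with the load: R2 ‖ R_L = 14.36 Ω.
Now apply the divider: V_out = 27.0 × 0.1854 = 5.006 mV.

V_out ≈ 5.01 mV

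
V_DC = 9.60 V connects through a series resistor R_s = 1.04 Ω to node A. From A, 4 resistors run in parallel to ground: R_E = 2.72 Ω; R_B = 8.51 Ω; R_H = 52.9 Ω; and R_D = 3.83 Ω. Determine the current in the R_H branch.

I ≈ 0.101 A

Equivalent of the parallel group: R_p = 1.307 Ω.
Node voltage V_A = V_DC · R_p/(R_s + R_p) = 9.60 × 0.5569 = 5.346 V.
I(R_H) = V_A / R_H = 5.346/52.9 = 0.1011 A.
(Check via current divider: I_total = 4.090 A; share G_k/ΣG = 0.02471 → same result.)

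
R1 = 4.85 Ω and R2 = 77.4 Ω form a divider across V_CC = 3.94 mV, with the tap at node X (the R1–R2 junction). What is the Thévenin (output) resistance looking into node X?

Looking into X with the source shorted: R_th = R1·R2/(R1+R2) = 4.850 × 77.4/82.25 = 4.564 Ω.

R_th ≈ 4.56 Ω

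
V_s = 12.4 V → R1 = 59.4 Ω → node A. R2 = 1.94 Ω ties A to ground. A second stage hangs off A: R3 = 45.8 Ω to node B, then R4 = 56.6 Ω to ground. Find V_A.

Node A sees R2 in parallel with the series input of stage 2, R3 + R4 = 102.4 Ω.
R2 ‖ (R3+R4) = 1.904 Ω.
First divider: V_A = V_s · 1.904/(59.4 + 1.904) = 0.3851 V.

V_A ≈ 0.385 V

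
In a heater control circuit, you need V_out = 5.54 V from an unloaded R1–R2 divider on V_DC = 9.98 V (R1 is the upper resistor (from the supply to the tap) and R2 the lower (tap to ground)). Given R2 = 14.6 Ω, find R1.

R1 ≈ 11.7 Ω

V_out/V_DC = R2/(R1+R2) = 0.5551.
Rearranging, R1 = R2·(1−k)/k = 14.6 × 0.8014 = 11.70 Ω.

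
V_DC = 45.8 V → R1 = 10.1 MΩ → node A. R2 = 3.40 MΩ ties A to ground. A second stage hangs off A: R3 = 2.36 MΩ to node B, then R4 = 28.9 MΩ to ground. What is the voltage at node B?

Looking into the second stage from A: R3 + R4 = 31.26 MΩ appears in parallel with R2.
R2 ‖ (R3+R4) = 3.066 MΩ.
First divider: V_A = V_DC · 3.066/(10.1 + 3.066) = 10.67 V.
Stage 2 is unloaded, so V_B = V_A · R4/(R3+R4) = 10.67 × 28.9/31.26 = 9.862 V.

V_B ≈ 9.86 V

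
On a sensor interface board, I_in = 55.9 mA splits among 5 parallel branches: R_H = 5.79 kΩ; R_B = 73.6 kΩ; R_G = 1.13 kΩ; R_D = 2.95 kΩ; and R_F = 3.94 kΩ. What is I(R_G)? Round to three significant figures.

Total conductance ΣG = 1/5.79 + 1/73.6 + 1/1.13 + 1/2.95 + 1/3.94 = 1.664 (units of 1/kΩ).
By the current-divider rule, I = I_in · G_k/ΣG = 55.9 × 0.5318 = 29.73 mA.

I ≈ 29.7 mA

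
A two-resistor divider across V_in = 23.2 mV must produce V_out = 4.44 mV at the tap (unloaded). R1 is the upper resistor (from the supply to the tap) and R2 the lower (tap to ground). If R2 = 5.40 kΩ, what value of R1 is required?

R1 ≈ 22.8 kΩ

Required fraction k = V_out/V_in = 0.1914.
R1 = R2·(1/k − 1) = 5.40 × 4.225 = 22.82 kΩ.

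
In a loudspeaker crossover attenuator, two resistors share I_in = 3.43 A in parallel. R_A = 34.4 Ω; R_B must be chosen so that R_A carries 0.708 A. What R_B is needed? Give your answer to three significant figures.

In a two-way split, I_A/I_in = R_B/(R_A + R_B).
With f = 0.2064, R_B = R_A · f/(1−f) = 34.4 × 0.2601 = 8.948 Ω.

R_B ≈ 8.95 Ω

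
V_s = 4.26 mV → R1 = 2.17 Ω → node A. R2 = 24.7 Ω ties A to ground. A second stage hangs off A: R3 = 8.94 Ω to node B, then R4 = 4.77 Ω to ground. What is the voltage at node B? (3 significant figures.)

V_B ≈ 1.19 mV

The second stage (R3 + R4 = 13.71 Ω) loads node A in parallel with R2.
Effective lower resistance at A: R2 ‖ 13.71 = 8.816 Ω.
So V_A = 4.26 × 0.8025 = 3.419 mV.
Then the unloaded second divider: V_B = V_A × R4/(R3+R4) = 3.419 × 0.3479 = 1.189 mV.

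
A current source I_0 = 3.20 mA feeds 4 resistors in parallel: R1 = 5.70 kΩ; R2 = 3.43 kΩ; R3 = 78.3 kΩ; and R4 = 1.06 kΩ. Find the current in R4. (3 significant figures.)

I ≈ 2.12 mA

ΣG = 1/5.70 + 1/3.43 + 1/78.3 + 1/1.06 = 1.423.
By the current-divider rule, I = I_0 · G_k/ΣG = 3.20 × 0.6629 = 2.121 mA.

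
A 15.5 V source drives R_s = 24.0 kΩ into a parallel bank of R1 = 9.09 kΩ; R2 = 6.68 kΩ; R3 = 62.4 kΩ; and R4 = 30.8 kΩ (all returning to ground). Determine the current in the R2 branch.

Equivalent of the parallel group: R_p = 3.245 kΩ.
V_A by voltage divider: V_A = 15.5 × 3.245/(24.0 + 3.245) = 1.846 V.
Branch current I = V_A/R2 = 1.846/6.68 = 0.2763 mA.
(Check via current divider: I_total = 0.5689 mA; share G_k/ΣG = 0.4857 → same result.)

I ≈ 0.276 mA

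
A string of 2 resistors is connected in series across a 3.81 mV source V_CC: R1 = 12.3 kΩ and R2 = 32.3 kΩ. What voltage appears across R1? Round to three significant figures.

Series total: ΣR = 12.3 + 32.3 = 44.60 kΩ.
V = V_CC · R/ΣR = 3.81 × 0.2758 = 1.051 mV.

V ≈ 1.05 mV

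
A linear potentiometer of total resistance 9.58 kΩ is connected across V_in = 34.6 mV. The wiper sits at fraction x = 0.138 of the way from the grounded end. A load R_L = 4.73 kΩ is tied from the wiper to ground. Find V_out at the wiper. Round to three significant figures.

Split the track: R_lower = x·R_p = 1.322 kΩ, R_upper = (1−x)·R_p = 8.258 kΩ.
R_L loads the lower segment: effective lower R = 1.033 kΩ.
Loaded-divider output: V_out = 34.6 × 0.1112 = 3.848 mV.
(Unloaded: V_out = x·V_in = 4.77 mV.)

V_out ≈ 3.85 mV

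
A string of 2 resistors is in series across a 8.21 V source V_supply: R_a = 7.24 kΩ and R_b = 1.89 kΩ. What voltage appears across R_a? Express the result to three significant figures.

Total series resistance ΣR = 7.24 + 1.89 = 9.130 kΩ.
Voltage divider: V = V_supply · (7.240 / 9.130) = 8.21 × 0.7930 = 6.510 V.

V ≈ 6.51 V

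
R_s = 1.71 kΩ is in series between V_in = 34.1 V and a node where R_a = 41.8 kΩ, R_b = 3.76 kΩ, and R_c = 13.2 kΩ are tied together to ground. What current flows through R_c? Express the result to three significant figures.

Combine the parallel branches: R_p = (1/41.8 + 1/3.76 + 1/13.2)⁻¹ = 2.735 kΩ.
V_A = 34.1 × 2.735/4.445 = 20.98 V.
Branch current I = V_A/R_c = 20.98/13.2 = 1.590 mA.

I ≈ 1.59 mA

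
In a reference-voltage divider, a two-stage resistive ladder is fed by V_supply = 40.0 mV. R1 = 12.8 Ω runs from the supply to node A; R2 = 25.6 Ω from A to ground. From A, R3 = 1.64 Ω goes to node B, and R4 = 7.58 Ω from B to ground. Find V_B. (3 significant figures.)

V_B ≈ 11.4 mV

Node A sees R2 in parallel with the series input of stage 2, R3 + R4 = 9.220 Ω.
R2 ‖ (R3+R4) = 6.779 Ω.
So V_A = 40.0 × 0.3462 = 13.85 mV.
Stage 2 is unloaded, so V_B = V_A · R4/(R3+R4) = 13.85 × 7.58/9.220 = 11.39 mV.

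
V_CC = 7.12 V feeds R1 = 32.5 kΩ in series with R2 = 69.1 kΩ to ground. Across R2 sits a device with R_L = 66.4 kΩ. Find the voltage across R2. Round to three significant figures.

V_out ≈ 3.63 V

The load sits in parallel with R2, giving an effective lower resistance R2' = R2·R_L/(R2+R_L) = 33.86 kΩ.
Then V_out = V_CC · R2'/(R1 + R2') = 7.12 × 33.86/66.36 = 3.633 V.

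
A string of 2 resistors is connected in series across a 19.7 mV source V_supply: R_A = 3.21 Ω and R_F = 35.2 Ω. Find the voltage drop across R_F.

ΣR = 3.21 + 35.2 = 38.41 Ω.
Voltage divider: V = V_supply · (35.20 / 38.41) = 19.7 × 0.9164 = 18.05 mV.

V ≈ 18.1 mV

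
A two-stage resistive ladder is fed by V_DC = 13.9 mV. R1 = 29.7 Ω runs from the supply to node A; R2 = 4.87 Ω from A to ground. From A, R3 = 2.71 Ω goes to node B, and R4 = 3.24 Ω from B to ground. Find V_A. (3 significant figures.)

V_A ≈ 1.15 mV

Looking into the second stage from A: R3 + R4 = 5.950 Ω appears in parallel with R2.
Effective lower resistance at A: R2 ‖ 5.950 = 2.678 Ω.
So V_A = 13.9 × 0.08271 = 1.150 mV.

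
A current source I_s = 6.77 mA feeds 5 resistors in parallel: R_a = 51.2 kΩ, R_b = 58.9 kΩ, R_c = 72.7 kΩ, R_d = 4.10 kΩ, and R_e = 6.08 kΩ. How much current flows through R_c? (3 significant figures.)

Conductances: ΣG = 1/51.2 + 1/58.9 + 1/72.7 + 1/4.10 + 1/6.08 = 0.4586 (1/kΩ).
Current divider: I(R_c) = I_s · G_k/ΣG = 6.77 × (0.01376/0.4586) = 6.77 × 0.02999 = 0.2030 mA.

I ≈ 0.203 mA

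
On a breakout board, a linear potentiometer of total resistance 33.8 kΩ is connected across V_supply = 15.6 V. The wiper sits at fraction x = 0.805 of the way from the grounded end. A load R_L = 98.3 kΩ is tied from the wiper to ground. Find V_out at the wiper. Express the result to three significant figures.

Split the track: R_lower = x·R_p = 27.21 kΩ, R_upper = (1−x)·R_p = 6.591 kΩ.
Lower segment in parallel with the load: 27.21 ‖ 98.3 = 21.31 kΩ.
Loaded-divider output: V_out = 15.6 × 0.7638 = 11.91 V.
(Unloaded: V_out = x·V_supply = 12.6 V.)

V_out ≈ 11.9 V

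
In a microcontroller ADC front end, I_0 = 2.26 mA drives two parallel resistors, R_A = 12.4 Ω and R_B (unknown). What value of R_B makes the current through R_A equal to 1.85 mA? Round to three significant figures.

R_B ≈ 56.0 Ω

Two-branch current divider: I_A = I_0 · R_B/(R_A + R_B).
1.85/2.26 = R_B/(R_A + R_B) → R_B = R_A · (0.8186)/(1 − 0.8186) = 12.4 × 4.512 = 55.95 Ω.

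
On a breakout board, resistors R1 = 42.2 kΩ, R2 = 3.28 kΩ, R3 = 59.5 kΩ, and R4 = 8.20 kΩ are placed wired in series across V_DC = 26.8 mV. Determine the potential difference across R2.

V ≈ 0.777 mV

Total series resistance ΣR = 42.2 + 3.28 + 59.5 + 8.20 = 113.2 kΩ.
V = V_DC · R/ΣR = 26.8 × 0.02898 = 0.7767 mV.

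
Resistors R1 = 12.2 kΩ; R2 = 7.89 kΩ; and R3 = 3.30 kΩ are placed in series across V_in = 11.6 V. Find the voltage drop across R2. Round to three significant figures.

V ≈ 3.91 V

Total series resistance ΣR = 12.2 + 7.89 + 3.30 = 23.39 kΩ.
By the voltage-divider rule, V = 11.6 × 7.890/23.39 = 3.913 V.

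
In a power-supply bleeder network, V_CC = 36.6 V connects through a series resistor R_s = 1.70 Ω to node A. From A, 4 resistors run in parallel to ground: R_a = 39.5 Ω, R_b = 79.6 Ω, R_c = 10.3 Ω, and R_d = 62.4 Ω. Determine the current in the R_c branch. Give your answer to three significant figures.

I ≈ 2.83 A

Combine the parallel branches: R_p = (1/39.5 + 1/79.6 + 1/10.3 + 1/62.4)⁻¹ = 6.623 Ω.
V_A = 36.6 × 6.623/8.323 = 29.12 V.
I(R_c) = V_A / R_c = 29.12/10.3 = 2.828 A.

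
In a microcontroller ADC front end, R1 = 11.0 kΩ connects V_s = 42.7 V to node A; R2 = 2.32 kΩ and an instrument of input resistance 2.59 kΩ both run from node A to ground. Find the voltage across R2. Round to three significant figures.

V_out ≈ 4.27 V

First combine the lower leg with the load: R2 ‖ R_L = 1.224 kΩ.
Now apply the divider: V_out = 42.7 × 0.1001 = 4.275 V.
(Unloaded it would be 7.44 V; the load pulls it down.)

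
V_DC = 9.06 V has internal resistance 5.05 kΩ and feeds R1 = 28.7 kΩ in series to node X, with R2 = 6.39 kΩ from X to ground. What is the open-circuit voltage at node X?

V_th ≈ 1.44 V

R1' = 5.05 + 28.7 = 33.75 kΩ (source resistance + R1).
V_th is the unloaded tap voltage: V_DC · R2/(R1'+R2) = 9.06 × 0.1592 = 1.442 V.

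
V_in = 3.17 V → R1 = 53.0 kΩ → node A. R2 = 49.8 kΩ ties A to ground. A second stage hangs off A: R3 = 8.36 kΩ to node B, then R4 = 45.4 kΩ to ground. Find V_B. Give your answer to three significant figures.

V_B ≈ 0.878 V

Node A sees R2 in parallel with the series input of stage 2, R3 + R4 = 53.76 kΩ.
R2 ‖ (R3+R4) = 25.85 kΩ.
V_A = 3.17 × 25.85/(53.0 + 25.85) = 1.039 V.
Stage 2 is unloaded, so V_B = V_A · R4/(R3+R4) = 1.039 × 45.4/53.76 = 0.8777 V.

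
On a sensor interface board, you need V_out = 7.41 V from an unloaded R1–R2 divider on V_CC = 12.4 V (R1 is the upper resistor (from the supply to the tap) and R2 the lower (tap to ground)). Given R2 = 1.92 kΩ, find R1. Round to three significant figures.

The divider ratio is R2/(R1+R2) = 7.41/12.4 = 0.5976.
So R1 = R2 · (V_CC/V_out − 1) = 1.92 × (12.4/7.41 − 1) = 1.92 × 0.6734 = 1.293 kΩ.

R1 ≈ 1.29 kΩ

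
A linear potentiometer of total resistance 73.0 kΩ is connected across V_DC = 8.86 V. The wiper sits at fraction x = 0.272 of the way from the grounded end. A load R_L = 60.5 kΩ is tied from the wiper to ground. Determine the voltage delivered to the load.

V_out ≈ 1.95 V

Lower segment x·R_p = 19.86 kΩ; upper segment (1−x)·R_p = 53.14 kΩ.
(x·R_p) ‖ R_L = 14.95 kΩ.
Then V_out = V_DC · 14.95/(53.14 + 14.95) = 1.945 V.
(Unloaded: V_out = x·V_DC = 2.41 V.)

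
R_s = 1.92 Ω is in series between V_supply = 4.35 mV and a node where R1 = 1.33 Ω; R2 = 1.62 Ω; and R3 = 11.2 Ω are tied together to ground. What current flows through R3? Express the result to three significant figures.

Equivalent of the parallel group: R_p = 0.6857 Ω.
V_A by voltage divider: V_A = 4.35 × 0.6857/(1.92 + 0.6857) = 1.145 mV.
I(R3) = V_A / R3 = 1.145/11.2 = 0.1022 mA.

I ≈ 0.102 mA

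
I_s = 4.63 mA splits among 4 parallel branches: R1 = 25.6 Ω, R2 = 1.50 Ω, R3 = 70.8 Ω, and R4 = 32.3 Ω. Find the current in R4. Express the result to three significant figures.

I ≈ 0.191 mA

Total conductance ΣG = 1/25.6 + 1/1.50 + 1/70.8 + 1/32.3 = 0.7508 (units of 1/Ω).
R4 takes the fraction G_k/ΣG = 0.03096/0.7508 = 0.04123, so I = 4.63 × 0.04123 = 0.1909 mA.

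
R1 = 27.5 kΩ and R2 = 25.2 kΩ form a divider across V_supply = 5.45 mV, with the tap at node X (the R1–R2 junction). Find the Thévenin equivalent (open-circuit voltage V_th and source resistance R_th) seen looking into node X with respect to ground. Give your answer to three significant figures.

V_th ≈ 2.61 mV, R_th ≈ 13.1 kΩ

With X open, the divider is unloaded: V_th = 5.45 × 25.2/52.70 = 2.606 mV.
Zeroing V_supply shorts the top of R1 to ground, so R_th = R1 ‖ R2 = 13.15 kΩ.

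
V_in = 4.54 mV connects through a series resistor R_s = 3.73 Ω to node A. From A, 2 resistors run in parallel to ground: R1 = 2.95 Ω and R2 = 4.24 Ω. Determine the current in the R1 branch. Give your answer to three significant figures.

Parallel bank: R_p = 1/(1/2.95 + 1/4.24) = 1.740 Ω.
V_A = 4.54 × 1.740/5.470 = 1.444 mV.
Branch current I = V_A/R1 = 1.444/2.95 = 0.4895 mA.
(Equivalently: I_total = 0.8300 mA, then current-divider fraction G_k/ΣG = 0.5897.)

I ≈ 0.489 mA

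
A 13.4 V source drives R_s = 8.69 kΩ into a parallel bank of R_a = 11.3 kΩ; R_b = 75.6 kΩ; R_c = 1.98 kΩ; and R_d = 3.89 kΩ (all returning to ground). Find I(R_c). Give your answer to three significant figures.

I ≈ 0.796 mA

Combine the parallel branches: R_p = (1/11.3 + 1/75.6 + 1/1.98 + 1/3.89)⁻¹ = 1.158 kΩ.
V_A by voltage divider: V_A = 13.4 × 1.158/(8.69 + 1.158) = 1.575 V.
Branch current I = V_A/R_c = 1.575/1.98 = 0.7956 mA.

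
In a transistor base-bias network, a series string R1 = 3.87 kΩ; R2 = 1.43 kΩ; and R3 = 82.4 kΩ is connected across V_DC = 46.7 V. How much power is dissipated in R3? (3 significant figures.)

ΣR = 87.70 kΩ → I = 46.7/87.70 = 0.5325 mA.
P = I²R = 0.2836 × 82.4 = 23.36 mW.

P ≈ 23.4 mW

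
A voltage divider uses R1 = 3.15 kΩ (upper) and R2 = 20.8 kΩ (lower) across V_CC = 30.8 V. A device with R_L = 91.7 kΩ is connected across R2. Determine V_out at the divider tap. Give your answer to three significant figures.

R2 ‖ R_L = (20.8 × 91.7)/(20.8 + 91.7) = 16.95 kΩ.
Then V_out = V_CC · R2'/(R1 + R2') = 30.8 × 16.95/20.10 = 25.97 V.

V_out ≈ 26.0 V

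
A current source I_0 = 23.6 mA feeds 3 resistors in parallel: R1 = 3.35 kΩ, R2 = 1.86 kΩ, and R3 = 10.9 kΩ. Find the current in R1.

I ≈ 7.59 mA

Conductances: ΣG = 1/3.35 + 1/1.86 + 1/10.9 = 0.9279 (1/kΩ).
By the current-divider rule, I = I_0 · G_k/ΣG = 23.6 × 0.3217 = 7.592 mA.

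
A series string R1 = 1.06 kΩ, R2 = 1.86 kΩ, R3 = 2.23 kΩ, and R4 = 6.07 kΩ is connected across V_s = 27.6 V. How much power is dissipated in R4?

Series current I = V_s/ΣR = 27.6/11.22 = 2.460 mA.
P = I²R = 6.051 × 6.07 = 36.73 mW.

P ≈ 36.7 mW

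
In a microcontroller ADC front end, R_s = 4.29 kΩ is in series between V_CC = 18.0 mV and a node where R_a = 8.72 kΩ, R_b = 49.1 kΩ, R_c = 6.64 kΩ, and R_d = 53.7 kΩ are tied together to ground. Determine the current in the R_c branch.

Combine the parallel branches: R_p = (1/8.72 + 1/49.1 + 1/6.64 + 1/53.7)⁻¹ = 3.287 kΩ.
V_A = 18.0 × 3.287/7.577 = 7.808 mV.
I(R_c) = V_A / R_c = 7.808/6.64 = 1.176 µA.
(Check via current divider: I_total = 2.376 µA; share G_k/ΣG = 0.4950 → same result.)

I ≈ 1.18 µA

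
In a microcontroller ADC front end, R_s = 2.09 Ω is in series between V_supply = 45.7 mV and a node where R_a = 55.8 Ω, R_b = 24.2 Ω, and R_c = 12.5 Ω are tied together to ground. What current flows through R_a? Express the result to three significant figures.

I ≈ 0.634 mA

Parallel bank: R_p = 1/(1/55.8 + 1/24.2 + 1/12.5) = 7.182 Ω.
V_A by voltage divider: V_A = 45.7 × 7.182/(2.09 + 7.182) = 35.40 mV.
I(R_a) = V_A / R_a = 35.40/55.8 = 0.6344 mA.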